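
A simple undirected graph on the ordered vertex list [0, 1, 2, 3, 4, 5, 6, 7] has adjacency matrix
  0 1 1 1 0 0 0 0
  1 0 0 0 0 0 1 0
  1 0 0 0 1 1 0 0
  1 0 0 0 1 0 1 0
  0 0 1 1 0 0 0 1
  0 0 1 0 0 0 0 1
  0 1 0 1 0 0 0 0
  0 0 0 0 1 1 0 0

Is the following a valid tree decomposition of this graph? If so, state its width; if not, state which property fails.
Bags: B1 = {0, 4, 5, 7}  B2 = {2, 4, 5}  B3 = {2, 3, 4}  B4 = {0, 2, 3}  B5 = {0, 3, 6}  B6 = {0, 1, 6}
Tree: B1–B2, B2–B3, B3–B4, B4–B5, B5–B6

A tree decomposition must satisfy three properties: every vertex lies in some bag; for every edge, both endpoints lie together in some bag; and for every vertex, the bags containing it form a connected subtree. Here bags containing vertex 0 are not connected in the tree, so the decomposition is invalid.

No — bags containing vertex 0 are not connected in the tree.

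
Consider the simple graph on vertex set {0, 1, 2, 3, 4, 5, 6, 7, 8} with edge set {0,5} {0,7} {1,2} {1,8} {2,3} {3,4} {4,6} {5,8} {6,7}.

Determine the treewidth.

A width-2 tree decomposition is:
Bags: B1 = {4, 6, 7}  B2 = {3, 4, 7}  B3 = {2, 3, 7}  B4 = {1, 2, 7}  B5 = {1, 7, 8}  B6 = {5, 7, 8}  B7 = {0, 5, 7}
Tree: B1–B2, B2–B3, B3–B4, B4–B5, B5–B6, B6–B7
The largest bag has 3 vertices, giving width 2; this decomposition certifies tw(G) ≤ 2. Since 7–6–4–3–2–1–8–5–0–7 is a cycle in G, G is not acyclic. Forests are exactly the graphs of treewidth ≤ 1, so tw(G) ≥ 2. Combining the bounds, tw(G) = 2.

2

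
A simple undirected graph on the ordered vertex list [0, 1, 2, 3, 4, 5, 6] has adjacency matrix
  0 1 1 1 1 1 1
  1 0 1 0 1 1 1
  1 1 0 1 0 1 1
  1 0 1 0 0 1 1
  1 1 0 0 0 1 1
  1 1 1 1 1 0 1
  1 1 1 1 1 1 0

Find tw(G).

A width-4 tree decomposition is:
Bags: B1 = {0, 1, 2, 5, 6}  B2 = {0, 1, 4, 5, 6}  B3 = {0, 2, 3, 5, 6}
Tree: B1–B2, B1–B3
The largest bag has 5 vertices, giving width 4; this decomposition certifies tw(G) ≤ 4. Conversely, {0, 1, 2, 5, 6} is a clique of size 5, and the vertices of any clique must share a bag in every tree decomposition; so some bag has ≥ 5 vertices and tw(G) ≥ 4. Hence tw(G) = 4 exactly.

4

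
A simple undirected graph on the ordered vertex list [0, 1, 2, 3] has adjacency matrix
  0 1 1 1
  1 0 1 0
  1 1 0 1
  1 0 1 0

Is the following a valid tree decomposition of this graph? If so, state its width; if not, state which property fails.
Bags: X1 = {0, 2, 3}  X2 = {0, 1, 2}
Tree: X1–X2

Yes; width 2.

Every vertex of G appears in some bag (union = {0, 1, 2, 3}); every edge is covered by a bag; and for each vertex v the set of bags containing v is connected in the bag tree. The decomposition is therefore valid. The largest bag has 3 vertices, so the width is 2.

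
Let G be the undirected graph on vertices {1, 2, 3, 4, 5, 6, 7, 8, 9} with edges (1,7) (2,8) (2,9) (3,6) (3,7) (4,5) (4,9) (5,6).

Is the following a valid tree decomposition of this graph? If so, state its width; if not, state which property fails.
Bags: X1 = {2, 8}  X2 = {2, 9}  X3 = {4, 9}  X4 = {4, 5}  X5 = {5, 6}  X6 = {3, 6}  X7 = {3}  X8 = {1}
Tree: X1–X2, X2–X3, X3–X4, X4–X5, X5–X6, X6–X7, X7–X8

A tree decomposition must satisfy three properties: every vertex lies in some bag; for every edge, both endpoints lie together in some bag; and for every vertex, the bags containing it form a connected subtree. Here vertex 7 appears in no bag, so the decomposition is invalid.

No — vertex 7 appears in no bag.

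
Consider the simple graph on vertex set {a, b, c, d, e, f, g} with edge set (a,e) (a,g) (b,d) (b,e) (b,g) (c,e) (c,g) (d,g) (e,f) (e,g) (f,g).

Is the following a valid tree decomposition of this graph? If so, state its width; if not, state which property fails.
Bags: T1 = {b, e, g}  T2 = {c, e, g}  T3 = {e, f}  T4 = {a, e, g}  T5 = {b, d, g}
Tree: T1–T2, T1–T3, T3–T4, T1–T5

No — edge (g,f) lies in no bag.

A tree decomposition must satisfy three properties: every vertex lies in some bag; for every edge, both endpoints lie together in some bag; and for every vertex, the bags containing it form a connected subtree. Here edge (g,f) lies in no bag, so the decomposition is invalid.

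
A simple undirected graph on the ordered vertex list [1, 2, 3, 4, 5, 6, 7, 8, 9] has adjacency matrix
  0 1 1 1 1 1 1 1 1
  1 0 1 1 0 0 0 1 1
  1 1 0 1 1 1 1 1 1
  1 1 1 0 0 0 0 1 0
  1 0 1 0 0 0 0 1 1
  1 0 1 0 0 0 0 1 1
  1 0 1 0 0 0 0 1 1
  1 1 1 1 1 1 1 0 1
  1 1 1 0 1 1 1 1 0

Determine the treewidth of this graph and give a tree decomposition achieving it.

Every bag has size at most 5, so the width is 5 − 1 = 4 and tw(G) ≤ 4. Conversely, {1, 2, 3, 8, 9} is a clique of size 5, and the vertices of any clique must share a bag in every tree decomposition; so some bag has ≥ 5 vertices and tw(G) ≥ 4. Combining the bounds, tw(G) = 4.

Treewidth 4.
One such decomposition:
Bags: B1 = {1, 2, 3, 8, 9}  B2 = {1, 3, 6, 8, 9}  B3 = {1, 3, 5, 8, 9}  B4 = {1, 3, 7, 8, 9}  B5 = {1, 2, 3, 4, 8}
Tree: B1–B2, B1–B3, B1–B4, B1–B5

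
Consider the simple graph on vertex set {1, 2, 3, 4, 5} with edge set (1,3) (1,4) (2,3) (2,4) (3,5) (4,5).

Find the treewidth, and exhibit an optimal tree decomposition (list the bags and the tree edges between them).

Treewidth 2.
One such decomposition:
Bags: B1 = {3, 4, 5}  B2 = {2, 3, 4}  B3 = {1, 3, 4}
Tree: B1–B2, B2–B3

Every bag has size at most 3, so the width is 3 − 1 = 2 and tw(G) ≤ 2. The edges 4–5–3–2–4 form a cycle, so G is not a tree and its treewidth is at least 2. Combining the bounds, tw(G) = 2.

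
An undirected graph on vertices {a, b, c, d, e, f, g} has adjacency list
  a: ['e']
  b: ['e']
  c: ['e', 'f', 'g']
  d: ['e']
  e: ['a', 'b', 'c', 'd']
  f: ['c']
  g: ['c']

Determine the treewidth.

1

A width-1 tree decomposition is:
Bags: B1 = {c, e}  B2 = {c, g}  B3 = {a, e}  B4 = {c, f}  B5 = {b, e}  B6 = {d, e}
Tree: B1–B2, B1–B3, B2–B4, B1–B5, B1–B6
The largest bag has 2 vertices, giving width 1; this decomposition certifies tw(G) ≤ 1. G has an edge, so its treewidth is at least 1. The upper and lower bounds meet at 1, so that is the treewidth.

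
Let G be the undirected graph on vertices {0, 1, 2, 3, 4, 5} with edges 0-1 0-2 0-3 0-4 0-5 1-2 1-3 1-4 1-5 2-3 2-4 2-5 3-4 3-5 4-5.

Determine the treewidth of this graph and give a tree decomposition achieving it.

Treewidth 5.
One such decomposition:
Bags: B1 = {0, 1, 2, 3, 4, 5}
Tree: (single bag)

A single bag containing all 6 vertices is trivially a valid decomposition of width 5. On the other hand G contains the 6-clique {0, 1, 2, 3, 4, 5}. A clique must lie in a single bag of any decomposition, so no decomposition can have width below 5. Hence tw(G) = 5 exactly.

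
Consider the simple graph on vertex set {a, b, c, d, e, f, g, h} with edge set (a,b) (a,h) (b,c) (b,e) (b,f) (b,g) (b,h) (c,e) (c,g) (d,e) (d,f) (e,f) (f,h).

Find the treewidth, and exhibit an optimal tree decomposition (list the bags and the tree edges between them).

Treewidth 2.
One optimal decomposition is:
Bags: B1 = {b, f, h}  B2 = {b, e, f}  B3 = {a, b, h}  B4 = {b, c, e}  B5 = {b, c, g}  B6 = {d, e, f}
Tree: B1–B2, B1–B3, B2–B4, B4–B5, B2–B6

Each bag holds 3 vertices, so the decomposition has width 2, which upper-bounds the treewidth. For the lower bound, the 3 vertices {d, e, f} are pairwise adjacent, and any tree decomposition puts a clique entirely inside one bag — forcing width ≥ 2. The upper and lower bounds meet at 2, so that is the treewidth.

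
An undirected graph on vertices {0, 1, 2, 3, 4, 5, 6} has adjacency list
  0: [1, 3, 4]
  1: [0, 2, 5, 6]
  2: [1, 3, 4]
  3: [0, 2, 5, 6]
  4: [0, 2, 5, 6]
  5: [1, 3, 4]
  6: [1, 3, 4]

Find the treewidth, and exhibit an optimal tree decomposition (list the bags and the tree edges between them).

Each bag holds 4 vertices, so the decomposition has width 3, which upper-bounds the treewidth. For the lower bound: the 4 vertex sets {4,6}, {0,1}, {3}, {2} are disjoint, each induces a connected subgraph, and every pair is joined by at least one edge of G. Contracting each set to a single vertex therefore yields K_{4} as a minor, and since treewidth is minor-monotone, tw(G) ≥ tw(K_{4}) = 3. The upper and lower bounds meet at 3, so that is the treewidth.

Treewidth 3.
One such decomposition:
Bags: B1 = {1, 3, 4, 6}  B2 = {0, 1, 3, 4}  B3 = {1, 2, 3, 4}  B4 = {1, 3, 4, 5}
Tree: B1–B2, B2–B3, B3–B4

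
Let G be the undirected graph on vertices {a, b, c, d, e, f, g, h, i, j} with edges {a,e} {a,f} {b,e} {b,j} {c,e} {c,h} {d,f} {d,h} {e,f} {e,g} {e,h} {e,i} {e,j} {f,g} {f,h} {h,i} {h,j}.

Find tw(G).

2

A width-2 tree decomposition is:
Bags: B1 = {e, h, j}  B2 = {b, e, j}  B3 = {c, e, h}  B4 = {e, f, h}  B5 = {e, h, i}  B6 = {e, f, g}  B7 = {d, f, h}  B8 = {a, e, f}
Tree: B1–B2, B1–B3, B3–B4, B3–B5, B4–B6, B4–B7, B4–B8
Each bag holds 3 vertices, so the decomposition has width 2, which upper-bounds the treewidth. On the other hand G contains the 3-clique {d, f, h}. A clique must lie in a single bag of any decomposition, so no decomposition can have width below 2. Combining the bounds, tw(G) = 2.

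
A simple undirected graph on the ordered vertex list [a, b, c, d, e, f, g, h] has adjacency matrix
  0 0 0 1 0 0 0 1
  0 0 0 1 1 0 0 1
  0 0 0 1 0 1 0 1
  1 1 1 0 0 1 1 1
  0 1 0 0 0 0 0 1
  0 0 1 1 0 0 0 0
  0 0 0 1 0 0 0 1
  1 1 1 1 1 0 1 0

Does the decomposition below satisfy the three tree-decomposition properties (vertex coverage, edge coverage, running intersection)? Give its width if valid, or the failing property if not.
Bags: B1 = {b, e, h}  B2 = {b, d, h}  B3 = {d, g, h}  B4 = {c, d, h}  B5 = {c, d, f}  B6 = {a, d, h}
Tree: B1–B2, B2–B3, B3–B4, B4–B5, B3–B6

Every vertex of G appears in some bag (union = {a, b, c, d, e, f, g, h}); every edge is covered by a bag; and for each vertex v the set of bags containing v is connected in the bag tree. The decomposition is therefore valid. The largest bag has 3 vertices, so the width is 2.

Yes; width 2.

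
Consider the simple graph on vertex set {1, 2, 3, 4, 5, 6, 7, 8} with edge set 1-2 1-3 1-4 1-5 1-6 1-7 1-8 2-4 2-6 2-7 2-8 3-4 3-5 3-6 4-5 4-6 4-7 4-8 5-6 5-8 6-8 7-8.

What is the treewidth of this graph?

A width-4 tree decomposition is:
Bags: B1 = {1, 2, 4, 6, 8}  B2 = {1, 4, 5, 6, 8}  B3 = {1, 3, 4, 5, 6}  B4 = {1, 2, 4, 7, 8}
Tree: B1–B2, B2–B3, B1–B4
The largest bag has 5 vertices, giving width 4; this decomposition certifies tw(G) ≤ 4. Conversely, {1, 2, 4, 6, 8} is a clique of size 5, and the vertices of any clique must share a bag in every tree decomposition; so some bag has ≥ 5 vertices and tw(G) ≥ 4. The upper and lower bounds meet at 4, so that is the treewidth.

4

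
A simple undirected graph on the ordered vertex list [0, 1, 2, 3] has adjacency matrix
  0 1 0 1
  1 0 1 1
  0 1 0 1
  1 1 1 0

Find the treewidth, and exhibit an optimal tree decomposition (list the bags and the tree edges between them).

Every bag has size at most 3, so the width is 3 − 1 = 2 and tw(G) ≤ 2. On the other hand G contains the 3-clique {0, 1, 3}. A clique must lie in a single bag of any decomposition, so no decomposition can have width below 2. Hence tw(G) = 2 exactly.

Treewidth 2.
One optimal decomposition is:
Bags: B1 = {1, 2, 3}  B2 = {0, 1, 3}
Tree: B1–B2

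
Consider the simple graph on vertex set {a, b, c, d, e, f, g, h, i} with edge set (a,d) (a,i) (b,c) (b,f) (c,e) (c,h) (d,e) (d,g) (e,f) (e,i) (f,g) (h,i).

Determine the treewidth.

3

A width-3 tree decomposition is:
Bags: B1 = {a, d, h, i}  B2 = {d, e, h, i}  B3 = {c, d, e, h}  B4 = {c, d, e, g}  B5 = {c, e, f, g}  B6 = {b, c, f, g}
Tree: B1–B2, B2–B3, B3–B4, B4–B5, B5–B6
Each bag holds 4 vertices, so the decomposition has width 3, which upper-bounds the treewidth. For the lower bound: the 4 vertex sets {a,h,i}, {d}, {e}, {b,c,f,g} are disjoint, each induces a connected subgraph, and every pair is joined by at least one edge of G. Contracting each set to a single vertex therefore yields K_{4} as a minor, and since treewidth is minor-monotone, tw(G) ≥ tw(K_{4}) = 3. The upper and lower bounds meet at 3, so that is the treewidth.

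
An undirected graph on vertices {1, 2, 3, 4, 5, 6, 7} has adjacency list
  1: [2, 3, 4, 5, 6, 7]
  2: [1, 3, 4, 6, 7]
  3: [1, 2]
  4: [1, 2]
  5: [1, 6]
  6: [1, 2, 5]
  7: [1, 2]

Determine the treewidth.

A width-2 tree decomposition is:
Bags: B1 = {1, 2, 6}  B2 = {1, 5, 6}  B3 = {1, 2, 3}  B4 = {1, 2, 7}  B5 = {1, 2, 4}
Tree: B1–B2, B1–B3, B3–B4, B1–B5
The largest bag has 3 vertices, giving width 2; this decomposition certifies tw(G) ≤ 2. Conversely, {1, 2, 3} is a clique of size 3, and the vertices of any clique must share a bag in every tree decomposition; so some bag has ≥ 3 vertices and tw(G) ≥ 2. The upper and lower bounds meet at 2, so that is the treewidth.

2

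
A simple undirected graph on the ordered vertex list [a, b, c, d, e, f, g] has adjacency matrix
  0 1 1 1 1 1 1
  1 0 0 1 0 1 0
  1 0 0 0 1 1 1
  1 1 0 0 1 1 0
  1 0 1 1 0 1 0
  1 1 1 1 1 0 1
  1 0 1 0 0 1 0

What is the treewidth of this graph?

3

A width-3 tree decomposition is:
Bags: B1 = {a, c, e, f}  B2 = {a, d, e, f}  B3 = {a, c, f, g}  B4 = {a, b, d, f}
Tree: B1–B2, B1–B3, B2–B4
Every bag has size at most 4, so the width is 4 − 1 = 3 and tw(G) ≤ 3. Conversely, {a, d, e, f} is a clique of size 4, and the vertices of any clique must share a bag in every tree decomposition; so some bag has ≥ 4 vertices and tw(G) ≥ 3. The upper and lower bounds meet at 3, so that is the treewidth.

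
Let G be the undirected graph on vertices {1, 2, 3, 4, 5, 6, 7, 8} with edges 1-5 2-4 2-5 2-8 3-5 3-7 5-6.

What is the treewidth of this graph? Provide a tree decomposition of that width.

Treewidth 1.
One optimal decomposition is:
Bags: B1 = {3, 5}  B2 = {2, 5}  B3 = {1, 5}  B4 = {2, 8}  B5 = {2, 4}  B6 = {5, 6}  B7 = {3, 7}
Tree: B1–B2, B2–B3, B2–B4, B4–B5, B1–B6, B1–B7

Each bag holds 2 vertices, so the decomposition has width 1, which upper-bounds the treewidth. Since G has at least one edge (e.g. 3–5), it is not an edgeless graph, so tw(G) ≥ 1. Therefore the treewidth is 1.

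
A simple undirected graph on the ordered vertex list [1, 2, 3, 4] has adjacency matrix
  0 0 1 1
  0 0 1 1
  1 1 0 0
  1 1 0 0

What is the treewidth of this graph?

2

A width-2 tree decomposition is:
Bags: B1 = {1, 2, 3}  B2 = {1, 2, 4}
Tree: B1–B2
Every bag has size at most 3, so the width is 3 − 1 = 2 and tw(G) ≤ 2. For the lower bound, G contains the cycle 2–3–1–4–2, so G is not a forest; only forests have treewidth ≤ 1, hence tw(G) ≥ 2. Hence tw(G) = 2 exactly.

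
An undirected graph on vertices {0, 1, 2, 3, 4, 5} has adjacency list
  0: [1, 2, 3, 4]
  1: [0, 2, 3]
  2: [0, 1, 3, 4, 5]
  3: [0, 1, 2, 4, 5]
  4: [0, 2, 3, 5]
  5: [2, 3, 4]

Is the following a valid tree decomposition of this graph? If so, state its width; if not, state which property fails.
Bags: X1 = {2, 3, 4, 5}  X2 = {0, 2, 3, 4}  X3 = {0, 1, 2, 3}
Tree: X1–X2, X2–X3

Checking the three conditions: (i) the bags cover all of {0, 1, 2, 3, 4, 5}; (ii) for each edge, some bag contains both endpoints; (iii) the bags containing any fixed vertex form a subtree. All hold, so the decomposition is valid with width 4 − 1 = 3.

Yes; width 3.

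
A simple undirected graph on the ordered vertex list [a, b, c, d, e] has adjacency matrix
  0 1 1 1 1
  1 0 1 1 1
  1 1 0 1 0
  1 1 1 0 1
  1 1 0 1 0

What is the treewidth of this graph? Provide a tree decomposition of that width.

Each bag holds 4 vertices, so the decomposition has width 3, which upper-bounds the treewidth. For the lower bound, the 4 vertices {a, b, d, e} are pairwise adjacent, and any tree decomposition puts a clique entirely inside one bag — forcing width ≥ 3. Therefore the treewidth is 3.

Treewidth 3.
Bags: B1 = {a, b, c, d}  B2 = {a, b, d, e}
Tree: B1–B2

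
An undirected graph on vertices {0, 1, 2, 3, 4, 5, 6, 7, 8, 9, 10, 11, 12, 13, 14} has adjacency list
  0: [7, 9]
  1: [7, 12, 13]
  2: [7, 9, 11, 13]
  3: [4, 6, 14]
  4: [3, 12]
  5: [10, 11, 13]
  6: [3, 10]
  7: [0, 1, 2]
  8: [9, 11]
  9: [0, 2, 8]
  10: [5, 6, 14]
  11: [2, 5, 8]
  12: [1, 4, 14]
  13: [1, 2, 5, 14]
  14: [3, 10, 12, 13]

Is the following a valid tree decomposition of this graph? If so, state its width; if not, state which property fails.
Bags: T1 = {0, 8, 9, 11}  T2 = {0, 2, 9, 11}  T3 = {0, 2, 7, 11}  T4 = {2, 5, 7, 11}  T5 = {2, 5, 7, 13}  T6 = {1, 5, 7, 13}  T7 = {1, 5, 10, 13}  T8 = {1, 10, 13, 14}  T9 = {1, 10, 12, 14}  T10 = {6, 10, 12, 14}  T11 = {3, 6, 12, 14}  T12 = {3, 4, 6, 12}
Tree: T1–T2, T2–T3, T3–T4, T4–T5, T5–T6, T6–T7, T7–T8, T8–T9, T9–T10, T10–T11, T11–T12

Yes; width 3.

Checking the three conditions: (i) the bags cover all of {0, 1, 2, 3, 4, 5, 6, 7, 8, 9, 10, 11, 12, 13, 14}; (ii) for each edge, some bag contains both endpoints; (iii) the bags containing any fixed vertex form a subtree. All hold, so the decomposition is valid with width 4 − 1 = 3.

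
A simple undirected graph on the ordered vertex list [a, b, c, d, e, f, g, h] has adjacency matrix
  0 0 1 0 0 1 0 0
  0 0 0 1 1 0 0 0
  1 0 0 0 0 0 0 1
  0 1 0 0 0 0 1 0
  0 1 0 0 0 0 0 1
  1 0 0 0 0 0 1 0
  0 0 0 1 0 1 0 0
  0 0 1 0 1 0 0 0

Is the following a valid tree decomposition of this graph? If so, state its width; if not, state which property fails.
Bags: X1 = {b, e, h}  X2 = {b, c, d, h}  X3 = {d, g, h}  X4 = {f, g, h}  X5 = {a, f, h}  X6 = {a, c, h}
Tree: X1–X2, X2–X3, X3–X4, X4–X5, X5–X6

A tree decomposition must satisfy three properties: every vertex lies in some bag; for every edge, both endpoints lie together in some bag; and for every vertex, the bags containing it form a connected subtree. Here bags containing vertex c are not connected in the tree, so the decomposition is invalid.

No — bags containing vertex c are not connected in the tree.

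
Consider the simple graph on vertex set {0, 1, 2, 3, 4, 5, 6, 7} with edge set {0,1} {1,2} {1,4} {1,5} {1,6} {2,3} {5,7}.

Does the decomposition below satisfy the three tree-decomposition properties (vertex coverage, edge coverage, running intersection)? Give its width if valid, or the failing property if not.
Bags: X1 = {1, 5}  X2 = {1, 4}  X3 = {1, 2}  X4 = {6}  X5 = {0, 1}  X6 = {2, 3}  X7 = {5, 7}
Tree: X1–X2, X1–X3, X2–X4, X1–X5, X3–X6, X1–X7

A tree decomposition must satisfy three properties: every vertex lies in some bag; for every edge, both endpoints lie together in some bag; and for every vertex, the bags containing it form a connected subtree. Here edge (1,6) lies in no bag, so the decomposition is invalid.

No — edge (1,6) lies in no bag.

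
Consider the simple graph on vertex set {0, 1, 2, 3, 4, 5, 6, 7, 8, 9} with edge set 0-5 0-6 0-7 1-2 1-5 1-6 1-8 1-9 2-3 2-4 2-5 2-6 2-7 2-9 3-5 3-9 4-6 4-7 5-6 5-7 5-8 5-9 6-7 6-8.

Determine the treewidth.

A width-3 tree decomposition is:
Bags: B1 = {1, 2, 5, 9}  B2 = {2, 3, 5, 9}  B3 = {1, 2, 5, 6}  B4 = {2, 5, 6, 7}  B5 = {1, 5, 6, 8}  B6 = {0, 5, 6, 7}  B7 = {2, 4, 6, 7}
Tree: B1–B2, B1–B3, B3–B4, B3–B5, B4–B6, B4–B7
Each bag holds 4 vertices, so the decomposition has width 3, which upper-bounds the treewidth. On the other hand G contains the 4-clique {2, 4, 6, 7}. A clique must lie in a single bag of any decomposition, so no decomposition can have width below 3. The upper and lower bounds meet at 3, so that is the treewidth.

3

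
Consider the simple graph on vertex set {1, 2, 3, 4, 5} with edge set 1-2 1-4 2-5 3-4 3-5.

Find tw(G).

2

A width-2 tree decomposition is:
Bags: B1 = {1, 3, 4}  B2 = {1, 2, 3}  B3 = {2, 3, 5}
Tree: B1–B2, B2–B3
The largest bag has 3 vertices, giving width 2; this decomposition certifies tw(G) ≤ 2. The edges 3–4–1–2–5–3 form a cycle, so G is not a tree and its treewidth is at least 2. Hence tw(G) = 2 exactly.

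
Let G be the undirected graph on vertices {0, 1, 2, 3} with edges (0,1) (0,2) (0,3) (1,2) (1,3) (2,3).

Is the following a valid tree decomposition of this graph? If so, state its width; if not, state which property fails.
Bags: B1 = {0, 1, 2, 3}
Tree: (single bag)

Every vertex of G appears in some bag (union = {0, 1, 2, 3}); every edge is covered by a bag; and for each vertex v the set of bags containing v is connected in the bag tree. The decomposition is therefore valid. The largest bag has 4 vertices, so the width is 3.

Yes; width 3.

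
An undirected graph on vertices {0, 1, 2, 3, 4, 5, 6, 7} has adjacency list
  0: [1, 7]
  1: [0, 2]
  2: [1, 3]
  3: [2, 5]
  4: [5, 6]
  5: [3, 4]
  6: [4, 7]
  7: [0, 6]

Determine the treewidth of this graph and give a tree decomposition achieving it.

Each bag holds 3 vertices, so the decomposition has width 2, which upper-bounds the treewidth. For the lower bound, G contains the cycle 6–4–5–3–2–1–0–7–6, so G is not a forest; only forests have treewidth ≤ 1, hence tw(G) ≥ 2. Therefore the treewidth is 2.

Treewidth 2.
One such decomposition:
Bags: B1 = {4, 5, 6}  B2 = {3, 5, 6}  B3 = {2, 3, 6}  B4 = {1, 2, 6}  B5 = {0, 1, 6}  B6 = {0, 6, 7}
Tree: B1–B2, B2–B3, B3–B4, B4–B5, B5–B6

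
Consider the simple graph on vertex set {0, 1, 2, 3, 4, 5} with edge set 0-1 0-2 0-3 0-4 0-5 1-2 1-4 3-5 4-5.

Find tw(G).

2

A width-2 tree decomposition is:
Bags: B1 = {0, 1, 4}  B2 = {0, 4, 5}  B3 = {0, 1, 2}  B4 = {0, 3, 5}
Tree: B1–B2, B1–B3, B2–B4
Every bag has size at most 3, so the width is 3 − 1 = 2 and tw(G) ≤ 2. On the other hand G contains the 3-clique {0, 1, 2}. A clique must lie in a single bag of any decomposition, so no decomposition can have width below 2. Combining the bounds, tw(G) = 2.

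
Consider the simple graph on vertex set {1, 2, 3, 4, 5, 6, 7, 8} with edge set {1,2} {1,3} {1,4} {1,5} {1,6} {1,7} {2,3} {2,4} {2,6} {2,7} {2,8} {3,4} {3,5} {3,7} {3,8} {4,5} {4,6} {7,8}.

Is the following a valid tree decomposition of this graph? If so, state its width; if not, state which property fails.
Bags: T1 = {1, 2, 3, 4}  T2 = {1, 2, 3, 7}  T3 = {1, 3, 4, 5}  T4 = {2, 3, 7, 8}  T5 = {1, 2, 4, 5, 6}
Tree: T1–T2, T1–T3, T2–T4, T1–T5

A tree decomposition must satisfy three properties: every vertex lies in some bag; for every edge, both endpoints lie together in some bag; and for every vertex, the bags containing it form a connected subtree. Here bags containing vertex 5 are not connected in the tree, so the decomposition is invalid.

No — bags containing vertex 5 are not connected in the tree.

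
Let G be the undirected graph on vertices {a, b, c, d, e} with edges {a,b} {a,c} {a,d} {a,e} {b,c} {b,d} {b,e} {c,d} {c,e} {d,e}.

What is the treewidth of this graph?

4

A width-4 tree decomposition is:
Bags: B1 = {a, b, c, d, e}
Tree: (single bag)
A single bag containing all 5 vertices is trivially a valid decomposition of width 4. On the other hand G contains the 5-clique {a, b, c, d, e}. A clique must lie in a single bag of any decomposition, so no decomposition can have width below 4. Combining the bounds, tw(G) = 4.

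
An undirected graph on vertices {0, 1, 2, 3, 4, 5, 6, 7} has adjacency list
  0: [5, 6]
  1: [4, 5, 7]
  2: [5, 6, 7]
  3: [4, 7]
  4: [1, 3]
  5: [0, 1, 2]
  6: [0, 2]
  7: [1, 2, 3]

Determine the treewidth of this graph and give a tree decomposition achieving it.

Each bag holds 3 vertices, so the decomposition has width 2, which upper-bounds the treewidth. For the lower bound, G contains the cycle 0–6–2–5–0, so G is not a forest; only forests have treewidth ≤ 1, hence tw(G) ≥ 2. Therefore the treewidth is 2.

Treewidth 2.
One such decomposition:
Bags: B1 = {0, 5, 6}  B2 = {2, 5, 6}  B3 = {1, 2, 5}  B4 = {1, 2, 7}  B5 = {1, 4, 7}  B6 = {3, 4, 7}
Tree: B1–B2, B2–B3, B3–B4, B4–B5, B5–B6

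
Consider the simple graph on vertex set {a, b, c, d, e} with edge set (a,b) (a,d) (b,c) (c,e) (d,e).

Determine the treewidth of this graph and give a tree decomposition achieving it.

The largest bag has 3 vertices, giving width 2; this decomposition certifies tw(G) ≤ 2. Since e–d–a–b–c–e is a cycle in G, G is not acyclic. Forests are exactly the graphs of treewidth ≤ 1, so tw(G) ≥ 2. Hence tw(G) = 2 exactly.

Treewidth 2.
One optimal decomposition is:
Bags: B1 = {a, d, e}  B2 = {a, b, e}  B3 = {b, c, e}
Tree: B1–B2, B2–B3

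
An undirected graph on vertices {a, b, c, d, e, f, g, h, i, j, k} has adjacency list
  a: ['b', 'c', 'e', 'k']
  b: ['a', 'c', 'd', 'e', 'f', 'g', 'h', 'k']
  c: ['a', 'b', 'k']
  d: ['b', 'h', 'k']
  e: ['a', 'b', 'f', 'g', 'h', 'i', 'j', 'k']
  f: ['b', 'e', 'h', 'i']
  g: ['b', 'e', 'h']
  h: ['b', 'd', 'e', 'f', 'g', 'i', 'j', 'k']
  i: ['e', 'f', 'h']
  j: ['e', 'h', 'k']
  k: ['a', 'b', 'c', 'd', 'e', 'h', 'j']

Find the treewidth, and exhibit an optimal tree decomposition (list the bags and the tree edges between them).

Treewidth 3.
One optimal decomposition is:
Bags: B1 = {e, h, j, k}  B2 = {b, e, h, k}  B3 = {b, d, h, k}  B4 = {b, e, f, h}  B5 = {a, b, e, k}  B6 = {e, f, h, i}  B7 = {b, e, g, h}  B8 = {a, b, c, k}
Tree: B1–B2, B2–B3, B2–B4, B2–B5, B4–B6, B4–B7, B5–B8

Every bag has size at most 4, so the width is 4 − 1 = 3 and tw(G) ≤ 3. On the other hand G contains the 4-clique {b, d, h, k}. A clique must lie in a single bag of any decomposition, so no decomposition can have width below 3. The upper and lower bounds meet at 3, so that is the treewidth.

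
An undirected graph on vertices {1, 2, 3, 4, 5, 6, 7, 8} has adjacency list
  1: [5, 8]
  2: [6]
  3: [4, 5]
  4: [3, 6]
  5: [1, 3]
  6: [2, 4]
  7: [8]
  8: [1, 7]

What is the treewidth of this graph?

1

A width-1 tree decomposition is:
Bags: B1 = {7, 8}  B2 = {1, 8}  B3 = {1, 5}  B4 = {3, 5}  B5 = {3, 4}  B6 = {4, 6}  B7 = {2, 6}
Tree: B1–B2, B2–B3, B3–B4, B4–B5, B5–B6, B6–B7
Every bag has size at most 2, so the width is 2 − 1 = 1 and tw(G) ≤ 1. Any graph with an edge has treewidth ≥ 1, and G has the edge 7–8. Hence tw(G) = 1 exactly.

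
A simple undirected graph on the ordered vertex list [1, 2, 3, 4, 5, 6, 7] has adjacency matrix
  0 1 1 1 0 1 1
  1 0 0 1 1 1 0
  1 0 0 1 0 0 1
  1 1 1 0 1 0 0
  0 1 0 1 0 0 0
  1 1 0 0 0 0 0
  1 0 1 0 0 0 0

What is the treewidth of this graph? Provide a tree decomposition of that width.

Treewidth 2.
One such decomposition:
Bags: B1 = {1, 2, 4}  B2 = {1, 2, 6}  B3 = {2, 4, 5}  B4 = {1, 3, 4}  B5 = {1, 3, 7}
Tree: B1–B2, B1–B3, B1–B4, B4–B5

Every bag has size at most 3, so the width is 3 − 1 = 2 and tw(G) ≤ 2. On the other hand G contains the 3-clique {1, 2, 4}. A clique must lie in a single bag of any decomposition, so no decomposition can have width below 2. Therefore the treewidth is 2.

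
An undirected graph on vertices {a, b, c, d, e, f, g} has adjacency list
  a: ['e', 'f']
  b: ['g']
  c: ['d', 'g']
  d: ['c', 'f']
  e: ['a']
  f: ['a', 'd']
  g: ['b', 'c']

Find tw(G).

1

A width-1 tree decomposition is:
Bags: B1 = {a, e}  B2 = {a, f}  B3 = {d, f}  B4 = {c, d}  B5 = {c, g}  B6 = {b, g}
Tree: B1–B2, B2–B3, B3–B4, B4–B5, B5–B6
Each bag holds 2 vertices, so the decomposition has width 1, which upper-bounds the treewidth. Any graph with an edge has treewidth ≥ 1, and G has the edge e–a. Hence tw(G) = 1 exactly.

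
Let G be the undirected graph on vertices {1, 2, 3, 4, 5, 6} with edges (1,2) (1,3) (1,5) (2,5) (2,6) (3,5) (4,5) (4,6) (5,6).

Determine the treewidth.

A width-2 tree decomposition is:
Bags: B1 = {2, 5, 6}  B2 = {1, 2, 5}  B3 = {1, 3, 5}  B4 = {4, 5, 6}
Tree: B1–B2, B2–B3, B1–B4
Every bag has size at most 3, so the width is 3 − 1 = 2 and tw(G) ≤ 2. For the lower bound, the 3 vertices {1, 2, 5} are pairwise adjacent, and any tree decomposition puts a clique entirely inside one bag — forcing width ≥ 2. Hence tw(G) = 2 exactly.

2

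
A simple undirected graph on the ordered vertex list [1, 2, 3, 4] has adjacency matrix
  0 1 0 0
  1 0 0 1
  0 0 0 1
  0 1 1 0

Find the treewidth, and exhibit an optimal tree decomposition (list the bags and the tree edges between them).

Treewidth 1.
One optimal decomposition is:
Bags: B1 = {2, 4}  B2 = {1, 2}  B3 = {3, 4}
Tree: B1–B2, B1–B3

The largest bag has 2 vertices, giving width 1; this decomposition certifies tw(G) ≤ 1. Any graph with an edge has treewidth ≥ 1, and G has the edge 2–4. Therefore the treewidth is 1.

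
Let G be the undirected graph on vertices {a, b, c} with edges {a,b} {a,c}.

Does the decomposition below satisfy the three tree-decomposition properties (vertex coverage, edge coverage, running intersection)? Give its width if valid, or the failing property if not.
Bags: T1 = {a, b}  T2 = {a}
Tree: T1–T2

No — vertex c appears in no bag.

A tree decomposition must satisfy three properties: every vertex lies in some bag; for every edge, both endpoints lie together in some bag; and for every vertex, the bags containing it form a connected subtree. Here vertex c appears in no bag, so the decomposition is invalid.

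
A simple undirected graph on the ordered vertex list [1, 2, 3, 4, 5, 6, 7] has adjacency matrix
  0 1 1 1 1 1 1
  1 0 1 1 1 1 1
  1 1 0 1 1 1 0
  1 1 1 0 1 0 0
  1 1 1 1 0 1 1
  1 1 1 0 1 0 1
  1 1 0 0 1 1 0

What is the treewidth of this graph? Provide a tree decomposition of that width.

Each bag holds 5 vertices, so the decomposition has width 4, which upper-bounds the treewidth. On the other hand G contains the 5-clique {1, 2, 3, 4, 5}. A clique must lie in a single bag of any decomposition, so no decomposition can have width below 4. Hence tw(G) = 4 exactly.

Treewidth 4.
One optimal decomposition is:
Bags: B1 = {1, 2, 3, 5, 6}  B2 = {1, 2, 3, 4, 5}  B3 = {1, 2, 5, 6, 7}
Tree: B1–B2, B1–B3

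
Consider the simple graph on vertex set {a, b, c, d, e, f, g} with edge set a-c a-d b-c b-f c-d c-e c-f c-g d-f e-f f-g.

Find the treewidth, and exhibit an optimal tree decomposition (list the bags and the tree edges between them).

Each bag holds 3 vertices, so the decomposition has width 2, which upper-bounds the treewidth. On the other hand G contains the 3-clique {a, c, d}. A clique must lie in a single bag of any decomposition, so no decomposition can have width below 2. Combining the bounds, tw(G) = 2.

Treewidth 2.
Bags: B1 = {c, d, f}  B2 = {b, c, f}  B3 = {c, e, f}  B4 = {c, f, g}  B5 = {a, c, d}
Tree: B1–B2, B1–B3, B2–B4, B1–B5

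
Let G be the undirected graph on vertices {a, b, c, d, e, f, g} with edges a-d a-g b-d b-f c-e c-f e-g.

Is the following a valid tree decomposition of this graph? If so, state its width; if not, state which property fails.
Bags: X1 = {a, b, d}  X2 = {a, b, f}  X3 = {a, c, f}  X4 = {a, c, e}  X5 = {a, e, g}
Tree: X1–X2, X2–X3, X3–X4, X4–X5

Every vertex of G appears in some bag (union = {a, b, c, d, e, f, g}); every edge is covered by a bag; and for each vertex v the set of bags containing v is connected in the bag tree. The decomposition is therefore valid. The largest bag has 3 vertices, so the width is 2.

Yes; width 2.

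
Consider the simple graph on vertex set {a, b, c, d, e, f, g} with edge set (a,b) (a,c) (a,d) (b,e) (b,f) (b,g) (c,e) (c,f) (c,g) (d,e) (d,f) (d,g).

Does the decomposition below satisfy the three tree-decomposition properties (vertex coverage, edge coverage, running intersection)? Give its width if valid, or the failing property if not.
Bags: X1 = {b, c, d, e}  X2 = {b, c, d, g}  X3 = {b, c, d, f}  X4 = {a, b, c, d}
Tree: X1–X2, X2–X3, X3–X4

Vertex coverage: the bags together contain {a, b, c, d, e, f, g}, the full vertex set. Edge coverage: each edge of G has both endpoints in at least one bag. Running intersection: for every vertex, the bags containing it form a connected subtree. All three properties hold, so this is a valid tree decomposition of width max|bag| − 1 = 3, and hence tw(G) ≤ 3.

Yes; width 3.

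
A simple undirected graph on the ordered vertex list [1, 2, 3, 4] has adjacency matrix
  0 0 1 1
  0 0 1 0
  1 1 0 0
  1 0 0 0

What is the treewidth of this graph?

1

A width-1 tree decomposition is:
Bags: B1 = {1, 3}  B2 = {1, 4}  B3 = {2, 3}
Tree: B1–B2, B1–B3
Each bag holds 2 vertices, so the decomposition has width 1, which upper-bounds the treewidth. Any graph with an edge has treewidth ≥ 1, and G has the edge 3–1. Hence tw(G) = 1 exactly.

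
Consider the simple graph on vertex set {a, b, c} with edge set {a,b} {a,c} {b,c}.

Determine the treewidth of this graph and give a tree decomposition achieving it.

Treewidth 2.
Bags: B1 = {a, b, c}
Tree: (single bag)

A single bag containing all 3 vertices is trivially a valid decomposition of width 2. On the other hand G contains the 3-clique {a, b, c}. A clique must lie in a single bag of any decomposition, so no decomposition can have width below 2. Hence tw(G) = 2 exactly.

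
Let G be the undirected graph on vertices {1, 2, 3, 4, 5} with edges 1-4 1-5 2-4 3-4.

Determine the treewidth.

A width-1 tree decomposition is:
Bags: B1 = {1, 5}  B2 = {1, 4}  B3 = {2, 4}  B4 = {3, 4}
Tree: B1–B2, B2–B3, B2–B4
Each bag holds 2 vertices, so the decomposition has width 1, which upper-bounds the treewidth. Since G has at least one edge (e.g. 1–5), it is not an edgeless graph, so tw(G) ≥ 1. Hence tw(G) = 1 exactly.

1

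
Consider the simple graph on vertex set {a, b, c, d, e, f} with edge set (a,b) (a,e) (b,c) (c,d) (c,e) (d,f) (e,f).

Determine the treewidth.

2

A width-2 tree decomposition is:
Bags: B1 = {a, b, e}  B2 = {b, c, e}  B3 = {c, e, f}  B4 = {c, d, f}
Tree: B1–B2, B2–B3, B3–B4
The largest bag has 3 vertices, giving width 2; this decomposition certifies tw(G) ≤ 2. For the lower bound, G contains the cycle a–b–c–e–a, so G is not a forest; only forests have treewidth ≤ 1, hence tw(G) ≥ 2. Therefore the treewidth is 2.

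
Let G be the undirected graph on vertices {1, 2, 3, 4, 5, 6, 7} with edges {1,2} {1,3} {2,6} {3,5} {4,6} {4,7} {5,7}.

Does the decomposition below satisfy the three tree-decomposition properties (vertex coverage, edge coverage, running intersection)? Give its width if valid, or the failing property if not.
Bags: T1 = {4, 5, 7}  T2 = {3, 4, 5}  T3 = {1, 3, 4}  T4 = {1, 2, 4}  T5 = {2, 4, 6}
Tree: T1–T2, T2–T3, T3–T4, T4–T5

Yes; width 2.

Every vertex of G appears in some bag (union = {1, 2, 3, 4, 5, 6, 7}); every edge is covered by a bag; and for each vertex v the set of bags containing v is connected in the bag tree. The decomposition is therefore valid. The largest bag has 3 vertices, so the width is 2.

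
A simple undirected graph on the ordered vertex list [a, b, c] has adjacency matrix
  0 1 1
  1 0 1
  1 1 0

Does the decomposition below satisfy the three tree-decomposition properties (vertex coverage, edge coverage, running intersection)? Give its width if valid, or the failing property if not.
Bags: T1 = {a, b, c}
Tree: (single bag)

Yes; width 2.

Vertex coverage: the bags together contain {a, b, c}, the full vertex set. Edge coverage: each edge of G has both endpoints in at least one bag. Running intersection: for every vertex, the bags containing it form a connected subtree. All three properties hold, so this is a valid tree decomposition of width max|bag| − 1 = 2, and hence tw(G) ≤ 2.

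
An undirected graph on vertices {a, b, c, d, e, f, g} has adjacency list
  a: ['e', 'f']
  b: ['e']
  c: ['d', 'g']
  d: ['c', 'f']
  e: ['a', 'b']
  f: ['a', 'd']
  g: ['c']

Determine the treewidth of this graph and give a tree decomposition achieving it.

Every bag has size at most 2, so the width is 2 − 1 = 1 and tw(G) ≤ 1. Any graph with an edge has treewidth ≥ 1, and G has the edge b–e. Combining the bounds, tw(G) = 1.

Treewidth 1.
One optimal decomposition is:
Bags: B1 = {b, e}  B2 = {a, e}  B3 = {a, f}  B4 = {d, f}  B5 = {c, d}  B6 = {c, g}
Tree: B1–B2, B2–B3, B3–B4, B4–B5, B5–B6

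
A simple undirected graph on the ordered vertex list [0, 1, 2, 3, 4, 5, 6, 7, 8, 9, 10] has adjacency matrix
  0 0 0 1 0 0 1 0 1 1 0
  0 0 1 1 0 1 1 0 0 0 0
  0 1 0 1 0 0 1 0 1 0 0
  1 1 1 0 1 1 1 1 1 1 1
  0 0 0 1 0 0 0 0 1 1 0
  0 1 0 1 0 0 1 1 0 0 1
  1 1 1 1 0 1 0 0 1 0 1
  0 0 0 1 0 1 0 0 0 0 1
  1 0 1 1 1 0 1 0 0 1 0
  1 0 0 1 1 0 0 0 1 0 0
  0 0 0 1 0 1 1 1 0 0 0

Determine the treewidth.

3

A width-3 tree decomposition is:
Bags: B1 = {0, 3, 6, 8}  B2 = {2, 3, 6, 8}  B3 = {1, 2, 3, 6}  B4 = {0, 3, 8, 9}  B5 = {1, 3, 5, 6}  B6 = {3, 5, 6, 10}  B7 = {3, 5, 7, 10}  B8 = {3, 4, 8, 9}
Tree: B1–B2, B2–B3, B1–B4, B3–B5, B5–B6, B6–B7, B4–B8
The largest bag has 4 vertices, giving width 3; this decomposition certifies tw(G) ≤ 3. On the other hand G contains the 4-clique {0, 3, 8, 9}. A clique must lie in a single bag of any decomposition, so no decomposition can have width below 3. Therefore the treewidth is 3.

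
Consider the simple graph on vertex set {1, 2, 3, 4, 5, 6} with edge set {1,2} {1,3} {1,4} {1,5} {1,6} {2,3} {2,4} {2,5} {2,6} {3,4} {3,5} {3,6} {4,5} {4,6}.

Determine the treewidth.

A width-4 tree decomposition is:
Bags: B1 = {1, 2, 3, 4, 6}  B2 = {1, 2, 3, 4, 5}
Tree: B1–B2
Every bag has size at most 5, so the width is 5 − 1 = 4 and tw(G) ≤ 4. For the lower bound, the 5 vertices {1, 2, 3, 4, 5} are pairwise adjacent, and any tree decomposition puts a clique entirely inside one bag — forcing width ≥ 4. Combining the bounds, tw(G) = 4.

4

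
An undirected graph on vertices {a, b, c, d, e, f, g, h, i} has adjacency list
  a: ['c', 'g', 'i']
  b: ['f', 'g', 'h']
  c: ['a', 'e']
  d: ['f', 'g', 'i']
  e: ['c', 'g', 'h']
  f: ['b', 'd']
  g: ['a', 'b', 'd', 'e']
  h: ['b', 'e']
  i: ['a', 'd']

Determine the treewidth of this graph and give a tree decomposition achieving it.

Every bag has size at most 4, so the width is 4 − 1 = 3 and tw(G) ≤ 3. For the lower bound: the 4 vertex sets {d,f,i}, {a}, {g}, {b,c,e,h} are disjoint, each induces a connected subgraph, and every pair is joined by at least one edge of G. Contracting each set to a single vertex therefore yields K_{4} as a minor, and since treewidth is minor-monotone, tw(G) ≥ tw(K_{4}) = 3. Hence tw(G) = 3 exactly.

Treewidth 3.
Bags: B1 = {a, d, f, i}  B2 = {a, d, f, g}  B3 = {a, b, f, g}  B4 = {a, b, c, g}  B5 = {b, c, e, g}  B6 = {b, c, e, h}
Tree: B1–B2, B2–B3, B3–B4, B4–B5, B5–B6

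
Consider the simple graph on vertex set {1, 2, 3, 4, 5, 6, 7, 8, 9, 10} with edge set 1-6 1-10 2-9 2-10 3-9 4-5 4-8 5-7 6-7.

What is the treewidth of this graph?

A width-1 tree decomposition is:
Bags: B1 = {4, 8}  B2 = {4, 5}  B3 = {5, 7}  B4 = {6, 7}  B5 = {1, 6}  B6 = {1, 10}  B7 = {2, 10}  B8 = {2, 9}  B9 = {3, 9}
Tree: B1–B2, B2–B3, B3–B4, B4–B5, B5–B6, B6–B7, B7–B8, B8–B9
Every bag has size at most 2, so the width is 2 − 1 = 1 and tw(G) ≤ 1. Any graph with an edge has treewidth ≥ 1, and G has the edge 8–4. Hence tw(G) = 1 exactly.

1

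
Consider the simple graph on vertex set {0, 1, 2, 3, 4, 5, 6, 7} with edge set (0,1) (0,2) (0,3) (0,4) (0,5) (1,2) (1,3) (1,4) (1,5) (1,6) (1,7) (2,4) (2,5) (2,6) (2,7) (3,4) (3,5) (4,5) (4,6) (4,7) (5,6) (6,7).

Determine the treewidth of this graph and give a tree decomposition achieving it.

Treewidth 4.
Bags: B1 = {1, 2, 4, 5, 6}  B2 = {0, 1, 2, 4, 5}  B3 = {0, 1, 3, 4, 5}  B4 = {1, 2, 4, 6, 7}
Tree: B1–B2, B2–B3, B1–B4

Each bag holds 5 vertices, so the decomposition has width 4, which upper-bounds the treewidth. Conversely, {0, 1, 2, 4, 5} is a clique of size 5, and the vertices of any clique must share a bag in every tree decomposition; so some bag has ≥ 5 vertices and tw(G) ≥ 4. Hence tw(G) = 4 exactly.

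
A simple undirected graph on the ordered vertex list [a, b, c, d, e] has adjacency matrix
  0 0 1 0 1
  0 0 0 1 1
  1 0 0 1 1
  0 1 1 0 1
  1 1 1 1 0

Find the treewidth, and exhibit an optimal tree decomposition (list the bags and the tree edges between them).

Treewidth 2.
Bags: B1 = {a, c, e}  B2 = {c, d, e}  B3 = {b, d, e}
Tree: B1–B2, B2–B3

Every bag has size at most 3, so the width is 3 − 1 = 2 and tw(G) ≤ 2. On the other hand G contains the 3-clique {c, d, e}. A clique must lie in a single bag of any decomposition, so no decomposition can have width below 2. Hence tw(G) = 2 exactly.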